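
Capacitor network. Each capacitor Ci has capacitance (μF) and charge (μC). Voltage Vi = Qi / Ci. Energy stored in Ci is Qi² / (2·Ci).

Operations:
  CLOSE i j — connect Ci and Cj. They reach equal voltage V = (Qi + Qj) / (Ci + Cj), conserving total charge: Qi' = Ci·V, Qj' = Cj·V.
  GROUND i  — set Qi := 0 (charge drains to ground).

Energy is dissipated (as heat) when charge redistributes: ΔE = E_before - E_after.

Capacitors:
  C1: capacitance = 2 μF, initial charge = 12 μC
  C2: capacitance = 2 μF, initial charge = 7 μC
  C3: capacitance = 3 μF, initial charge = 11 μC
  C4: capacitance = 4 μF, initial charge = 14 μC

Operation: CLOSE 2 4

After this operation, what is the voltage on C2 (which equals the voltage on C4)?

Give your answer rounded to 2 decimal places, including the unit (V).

Answer: 3.50 V

Derivation:
Initial: C1(2μF, Q=12μC, V=6.00V), C2(2μF, Q=7μC, V=3.50V), C3(3μF, Q=11μC, V=3.67V), C4(4μF, Q=14μC, V=3.50V)
Op 1: CLOSE 2-4: Q_total=21.00, C_total=6.00, V=3.50; Q2=7.00, Q4=14.00; dissipated=0.000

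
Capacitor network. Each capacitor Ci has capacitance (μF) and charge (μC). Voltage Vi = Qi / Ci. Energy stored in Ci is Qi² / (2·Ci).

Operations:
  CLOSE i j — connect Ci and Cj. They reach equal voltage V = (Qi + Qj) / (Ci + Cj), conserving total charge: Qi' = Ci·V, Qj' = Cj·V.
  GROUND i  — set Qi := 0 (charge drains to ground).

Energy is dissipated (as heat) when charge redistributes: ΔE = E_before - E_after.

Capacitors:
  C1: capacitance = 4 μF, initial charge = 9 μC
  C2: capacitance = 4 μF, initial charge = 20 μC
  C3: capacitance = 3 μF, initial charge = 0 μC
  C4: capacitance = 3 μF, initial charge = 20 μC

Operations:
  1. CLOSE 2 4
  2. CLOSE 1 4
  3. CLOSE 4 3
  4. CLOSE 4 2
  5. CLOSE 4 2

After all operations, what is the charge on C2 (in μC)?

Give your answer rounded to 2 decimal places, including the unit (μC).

Answer: 16.26 μC

Derivation:
Initial: C1(4μF, Q=9μC, V=2.25V), C2(4μF, Q=20μC, V=5.00V), C3(3μF, Q=0μC, V=0.00V), C4(3μF, Q=20μC, V=6.67V)
Op 1: CLOSE 2-4: Q_total=40.00, C_total=7.00, V=5.71; Q2=22.86, Q4=17.14; dissipated=2.381
Op 2: CLOSE 1-4: Q_total=26.14, C_total=7.00, V=3.73; Q1=14.94, Q4=11.20; dissipated=10.287
Op 3: CLOSE 4-3: Q_total=11.20, C_total=6.00, V=1.87; Q4=5.60, Q3=5.60; dissipated=10.461
Op 4: CLOSE 4-2: Q_total=28.46, C_total=7.00, V=4.07; Q4=12.20, Q2=16.26; dissipated=12.685
Op 5: CLOSE 4-2: Q_total=28.46, C_total=7.00, V=4.07; Q4=12.20, Q2=16.26; dissipated=0.000
Final charges: Q1=14.94, Q2=16.26, Q3=5.60, Q4=12.20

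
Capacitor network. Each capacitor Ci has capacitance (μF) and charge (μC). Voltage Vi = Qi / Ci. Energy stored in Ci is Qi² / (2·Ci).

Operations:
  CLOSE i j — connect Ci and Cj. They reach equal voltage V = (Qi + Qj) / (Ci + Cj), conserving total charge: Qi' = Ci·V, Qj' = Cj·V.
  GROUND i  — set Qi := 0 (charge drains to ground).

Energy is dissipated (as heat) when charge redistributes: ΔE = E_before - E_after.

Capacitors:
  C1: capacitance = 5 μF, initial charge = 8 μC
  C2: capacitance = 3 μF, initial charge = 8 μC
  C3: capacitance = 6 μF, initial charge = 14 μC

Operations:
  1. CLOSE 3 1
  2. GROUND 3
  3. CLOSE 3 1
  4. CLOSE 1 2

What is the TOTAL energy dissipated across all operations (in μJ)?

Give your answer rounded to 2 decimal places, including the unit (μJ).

Initial: C1(5μF, Q=8μC, V=1.60V), C2(3μF, Q=8μC, V=2.67V), C3(6μF, Q=14μC, V=2.33V)
Op 1: CLOSE 3-1: Q_total=22.00, C_total=11.00, V=2.00; Q3=12.00, Q1=10.00; dissipated=0.733
Op 2: GROUND 3: Q3=0; energy lost=12.000
Op 3: CLOSE 3-1: Q_total=10.00, C_total=11.00, V=0.91; Q3=5.45, Q1=4.55; dissipated=5.455
Op 4: CLOSE 1-2: Q_total=12.55, C_total=8.00, V=1.57; Q1=7.84, Q2=4.70; dissipated=2.896
Total dissipated: 21.084 μJ

Answer: 21.08 μJ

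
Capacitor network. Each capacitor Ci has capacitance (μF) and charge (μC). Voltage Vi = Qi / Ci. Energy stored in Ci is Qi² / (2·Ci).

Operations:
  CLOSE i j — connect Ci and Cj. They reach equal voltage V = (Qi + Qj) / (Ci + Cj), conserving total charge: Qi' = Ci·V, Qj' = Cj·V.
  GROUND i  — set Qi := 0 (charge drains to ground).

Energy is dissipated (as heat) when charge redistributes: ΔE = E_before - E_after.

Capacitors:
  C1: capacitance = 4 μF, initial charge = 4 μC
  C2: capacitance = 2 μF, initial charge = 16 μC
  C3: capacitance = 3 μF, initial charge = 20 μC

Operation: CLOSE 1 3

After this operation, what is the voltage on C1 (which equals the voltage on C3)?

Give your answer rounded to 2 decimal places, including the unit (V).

Initial: C1(4μF, Q=4μC, V=1.00V), C2(2μF, Q=16μC, V=8.00V), C3(3μF, Q=20μC, V=6.67V)
Op 1: CLOSE 1-3: Q_total=24.00, C_total=7.00, V=3.43; Q1=13.71, Q3=10.29; dissipated=27.524

Answer: 3.43 V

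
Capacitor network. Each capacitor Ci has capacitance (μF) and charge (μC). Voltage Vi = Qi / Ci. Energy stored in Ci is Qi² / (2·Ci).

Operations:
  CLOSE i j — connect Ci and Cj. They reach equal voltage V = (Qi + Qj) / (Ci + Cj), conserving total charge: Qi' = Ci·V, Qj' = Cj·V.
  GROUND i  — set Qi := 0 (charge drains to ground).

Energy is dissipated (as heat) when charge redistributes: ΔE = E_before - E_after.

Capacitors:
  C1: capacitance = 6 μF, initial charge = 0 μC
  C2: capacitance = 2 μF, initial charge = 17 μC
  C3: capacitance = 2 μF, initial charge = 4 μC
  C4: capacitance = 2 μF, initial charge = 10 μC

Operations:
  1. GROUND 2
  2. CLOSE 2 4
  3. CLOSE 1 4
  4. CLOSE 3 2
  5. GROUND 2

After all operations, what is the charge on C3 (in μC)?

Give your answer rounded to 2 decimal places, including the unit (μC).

Initial: C1(6μF, Q=0μC, V=0.00V), C2(2μF, Q=17μC, V=8.50V), C3(2μF, Q=4μC, V=2.00V), C4(2μF, Q=10μC, V=5.00V)
Op 1: GROUND 2: Q2=0; energy lost=72.250
Op 2: CLOSE 2-4: Q_total=10.00, C_total=4.00, V=2.50; Q2=5.00, Q4=5.00; dissipated=12.500
Op 3: CLOSE 1-4: Q_total=5.00, C_total=8.00, V=0.62; Q1=3.75, Q4=1.25; dissipated=4.688
Op 4: CLOSE 3-2: Q_total=9.00, C_total=4.00, V=2.25; Q3=4.50, Q2=4.50; dissipated=0.125
Op 5: GROUND 2: Q2=0; energy lost=5.062
Final charges: Q1=3.75, Q2=0.00, Q3=4.50, Q4=1.25

Answer: 4.50 μC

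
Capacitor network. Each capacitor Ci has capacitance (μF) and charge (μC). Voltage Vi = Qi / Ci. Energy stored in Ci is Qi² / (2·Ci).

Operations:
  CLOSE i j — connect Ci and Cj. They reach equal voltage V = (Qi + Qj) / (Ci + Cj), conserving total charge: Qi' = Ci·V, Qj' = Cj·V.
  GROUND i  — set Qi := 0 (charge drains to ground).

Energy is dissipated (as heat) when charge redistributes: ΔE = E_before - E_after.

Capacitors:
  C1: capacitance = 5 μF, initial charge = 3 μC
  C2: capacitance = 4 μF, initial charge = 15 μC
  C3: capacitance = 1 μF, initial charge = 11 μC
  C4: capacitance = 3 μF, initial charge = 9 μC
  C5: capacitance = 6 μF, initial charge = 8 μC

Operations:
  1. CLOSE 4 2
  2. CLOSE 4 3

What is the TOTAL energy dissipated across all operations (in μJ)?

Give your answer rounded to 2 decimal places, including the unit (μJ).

Initial: C1(5μF, Q=3μC, V=0.60V), C2(4μF, Q=15μC, V=3.75V), C3(1μF, Q=11μC, V=11.00V), C4(3μF, Q=9μC, V=3.00V), C5(6μF, Q=8μC, V=1.33V)
Op 1: CLOSE 4-2: Q_total=24.00, C_total=7.00, V=3.43; Q4=10.29, Q2=13.71; dissipated=0.482
Op 2: CLOSE 4-3: Q_total=21.29, C_total=4.00, V=5.32; Q4=15.96, Q3=5.32; dissipated=21.497
Total dissipated: 21.980 μJ

Answer: 21.98 μJ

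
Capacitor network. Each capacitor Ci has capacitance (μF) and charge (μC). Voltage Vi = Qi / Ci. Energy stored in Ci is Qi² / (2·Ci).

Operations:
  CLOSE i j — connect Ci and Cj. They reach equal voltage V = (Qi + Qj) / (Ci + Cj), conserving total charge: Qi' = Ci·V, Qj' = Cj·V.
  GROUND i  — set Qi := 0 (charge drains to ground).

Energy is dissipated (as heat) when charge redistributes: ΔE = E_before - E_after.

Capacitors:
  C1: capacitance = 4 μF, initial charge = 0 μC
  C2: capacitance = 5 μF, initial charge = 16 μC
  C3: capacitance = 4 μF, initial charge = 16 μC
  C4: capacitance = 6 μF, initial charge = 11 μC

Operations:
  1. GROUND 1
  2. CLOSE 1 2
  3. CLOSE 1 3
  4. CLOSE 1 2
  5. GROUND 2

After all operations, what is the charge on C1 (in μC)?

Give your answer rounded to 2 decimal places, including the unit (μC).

Initial: C1(4μF, Q=0μC, V=0.00V), C2(5μF, Q=16μC, V=3.20V), C3(4μF, Q=16μC, V=4.00V), C4(6μF, Q=11μC, V=1.83V)
Op 1: GROUND 1: Q1=0; energy lost=0.000
Op 2: CLOSE 1-2: Q_total=16.00, C_total=9.00, V=1.78; Q1=7.11, Q2=8.89; dissipated=11.378
Op 3: CLOSE 1-3: Q_total=23.11, C_total=8.00, V=2.89; Q1=11.56, Q3=11.56; dissipated=4.938
Op 4: CLOSE 1-2: Q_total=20.44, C_total=9.00, V=2.27; Q1=9.09, Q2=11.36; dissipated=1.372
Op 5: GROUND 2: Q2=0; energy lost=12.900
Final charges: Q1=9.09, Q2=0.00, Q3=11.56, Q4=11.00

Answer: 9.09 μC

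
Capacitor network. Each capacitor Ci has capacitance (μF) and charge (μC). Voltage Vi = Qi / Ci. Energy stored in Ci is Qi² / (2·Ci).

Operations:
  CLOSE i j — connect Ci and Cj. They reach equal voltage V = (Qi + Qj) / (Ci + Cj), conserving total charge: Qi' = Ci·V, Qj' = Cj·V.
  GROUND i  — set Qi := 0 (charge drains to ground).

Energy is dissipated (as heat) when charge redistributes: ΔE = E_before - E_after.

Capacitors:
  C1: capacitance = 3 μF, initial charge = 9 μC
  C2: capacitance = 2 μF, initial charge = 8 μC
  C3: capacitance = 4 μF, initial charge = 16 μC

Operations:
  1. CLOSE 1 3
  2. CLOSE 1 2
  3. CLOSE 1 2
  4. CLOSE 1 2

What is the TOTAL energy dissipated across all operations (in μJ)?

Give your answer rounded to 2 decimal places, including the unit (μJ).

Initial: C1(3μF, Q=9μC, V=3.00V), C2(2μF, Q=8μC, V=4.00V), C3(4μF, Q=16μC, V=4.00V)
Op 1: CLOSE 1-3: Q_total=25.00, C_total=7.00, V=3.57; Q1=10.71, Q3=14.29; dissipated=0.857
Op 2: CLOSE 1-2: Q_total=18.71, C_total=5.00, V=3.74; Q1=11.23, Q2=7.49; dissipated=0.110
Op 3: CLOSE 1-2: Q_total=18.71, C_total=5.00, V=3.74; Q1=11.23, Q2=7.49; dissipated=0.000
Op 4: CLOSE 1-2: Q_total=18.71, C_total=5.00, V=3.74; Q1=11.23, Q2=7.49; dissipated=0.000
Total dissipated: 0.967 μJ

Answer: 0.97 μJ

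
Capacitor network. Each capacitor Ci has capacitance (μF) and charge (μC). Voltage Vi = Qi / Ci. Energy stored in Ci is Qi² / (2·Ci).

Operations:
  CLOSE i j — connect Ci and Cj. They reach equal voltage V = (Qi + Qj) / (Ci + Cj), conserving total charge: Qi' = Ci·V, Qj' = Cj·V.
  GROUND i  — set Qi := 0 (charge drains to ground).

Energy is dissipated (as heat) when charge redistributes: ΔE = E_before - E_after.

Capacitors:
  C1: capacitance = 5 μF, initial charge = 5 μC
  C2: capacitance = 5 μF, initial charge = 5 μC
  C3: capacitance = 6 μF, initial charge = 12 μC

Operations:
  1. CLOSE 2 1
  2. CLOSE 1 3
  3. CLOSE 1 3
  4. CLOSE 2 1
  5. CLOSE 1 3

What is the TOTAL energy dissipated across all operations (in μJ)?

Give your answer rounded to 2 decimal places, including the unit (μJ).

Initial: C1(5μF, Q=5μC, V=1.00V), C2(5μF, Q=5μC, V=1.00V), C3(6μF, Q=12μC, V=2.00V)
Op 1: CLOSE 2-1: Q_total=10.00, C_total=10.00, V=1.00; Q2=5.00, Q1=5.00; dissipated=0.000
Op 2: CLOSE 1-3: Q_total=17.00, C_total=11.00, V=1.55; Q1=7.73, Q3=9.27; dissipated=1.364
Op 3: CLOSE 1-3: Q_total=17.00, C_total=11.00, V=1.55; Q1=7.73, Q3=9.27; dissipated=0.000
Op 4: CLOSE 2-1: Q_total=12.73, C_total=10.00, V=1.27; Q2=6.36, Q1=6.36; dissipated=0.372
Op 5: CLOSE 1-3: Q_total=15.64, C_total=11.00, V=1.42; Q1=7.11, Q3=8.53; dissipated=0.101
Total dissipated: 1.837 μJ

Answer: 1.84 μJ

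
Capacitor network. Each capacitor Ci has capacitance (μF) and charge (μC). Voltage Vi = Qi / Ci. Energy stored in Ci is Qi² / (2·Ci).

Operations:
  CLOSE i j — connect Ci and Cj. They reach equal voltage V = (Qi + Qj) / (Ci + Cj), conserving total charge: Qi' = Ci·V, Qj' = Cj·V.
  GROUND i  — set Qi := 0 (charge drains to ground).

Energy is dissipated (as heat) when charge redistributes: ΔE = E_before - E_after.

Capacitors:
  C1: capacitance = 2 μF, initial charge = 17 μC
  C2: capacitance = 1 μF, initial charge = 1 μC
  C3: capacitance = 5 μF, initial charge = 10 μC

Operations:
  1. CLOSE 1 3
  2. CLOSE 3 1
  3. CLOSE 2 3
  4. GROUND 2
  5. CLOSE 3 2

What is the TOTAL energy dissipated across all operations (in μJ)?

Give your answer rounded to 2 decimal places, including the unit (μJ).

Answer: 44.06 μJ

Derivation:
Initial: C1(2μF, Q=17μC, V=8.50V), C2(1μF, Q=1μC, V=1.00V), C3(5μF, Q=10μC, V=2.00V)
Op 1: CLOSE 1-3: Q_total=27.00, C_total=7.00, V=3.86; Q1=7.71, Q3=19.29; dissipated=30.179
Op 2: CLOSE 3-1: Q_total=27.00, C_total=7.00, V=3.86; Q3=19.29, Q1=7.71; dissipated=0.000
Op 3: CLOSE 2-3: Q_total=20.29, C_total=6.00, V=3.38; Q2=3.38, Q3=16.90; dissipated=3.401
Op 4: GROUND 2: Q2=0; energy lost=5.715
Op 5: CLOSE 3-2: Q_total=16.90, C_total=6.00, V=2.82; Q3=14.09, Q2=2.82; dissipated=4.763
Total dissipated: 44.058 μJ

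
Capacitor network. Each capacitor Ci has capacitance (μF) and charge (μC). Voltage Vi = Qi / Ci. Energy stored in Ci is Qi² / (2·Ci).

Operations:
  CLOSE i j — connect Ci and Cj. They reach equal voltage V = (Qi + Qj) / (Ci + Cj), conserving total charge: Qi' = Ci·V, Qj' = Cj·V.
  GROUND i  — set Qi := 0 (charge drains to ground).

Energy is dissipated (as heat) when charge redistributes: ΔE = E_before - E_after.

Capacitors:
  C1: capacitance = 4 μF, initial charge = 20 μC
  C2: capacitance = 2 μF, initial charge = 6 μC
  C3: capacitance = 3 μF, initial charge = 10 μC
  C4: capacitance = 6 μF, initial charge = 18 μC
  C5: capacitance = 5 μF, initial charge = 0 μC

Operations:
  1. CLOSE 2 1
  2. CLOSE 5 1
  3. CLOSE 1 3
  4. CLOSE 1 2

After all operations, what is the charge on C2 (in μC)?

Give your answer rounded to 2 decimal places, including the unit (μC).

Initial: C1(4μF, Q=20μC, V=5.00V), C2(2μF, Q=6μC, V=3.00V), C3(3μF, Q=10μC, V=3.33V), C4(6μF, Q=18μC, V=3.00V), C5(5μF, Q=0μC, V=0.00V)
Op 1: CLOSE 2-1: Q_total=26.00, C_total=6.00, V=4.33; Q2=8.67, Q1=17.33; dissipated=2.667
Op 2: CLOSE 5-1: Q_total=17.33, C_total=9.00, V=1.93; Q5=9.63, Q1=7.70; dissipated=20.864
Op 3: CLOSE 1-3: Q_total=17.70, C_total=7.00, V=2.53; Q1=10.12, Q3=7.59; dissipated=1.698
Op 4: CLOSE 1-2: Q_total=18.78, C_total=6.00, V=3.13; Q1=12.52, Q2=6.26; dissipated=2.170
Final charges: Q1=12.52, Q2=6.26, Q3=7.59, Q4=18.00, Q5=9.63

Answer: 6.26 μC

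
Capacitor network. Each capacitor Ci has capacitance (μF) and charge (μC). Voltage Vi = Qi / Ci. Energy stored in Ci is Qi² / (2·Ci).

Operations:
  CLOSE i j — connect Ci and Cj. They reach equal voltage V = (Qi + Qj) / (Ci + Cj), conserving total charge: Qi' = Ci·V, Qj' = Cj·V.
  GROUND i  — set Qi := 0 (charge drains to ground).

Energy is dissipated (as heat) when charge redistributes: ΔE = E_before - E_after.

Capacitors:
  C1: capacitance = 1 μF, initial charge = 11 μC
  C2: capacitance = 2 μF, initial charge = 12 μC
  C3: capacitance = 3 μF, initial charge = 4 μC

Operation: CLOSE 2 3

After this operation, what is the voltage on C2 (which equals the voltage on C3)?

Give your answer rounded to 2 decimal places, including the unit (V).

Initial: C1(1μF, Q=11μC, V=11.00V), C2(2μF, Q=12μC, V=6.00V), C3(3μF, Q=4μC, V=1.33V)
Op 1: CLOSE 2-3: Q_total=16.00, C_total=5.00, V=3.20; Q2=6.40, Q3=9.60; dissipated=13.067

Answer: 3.20 V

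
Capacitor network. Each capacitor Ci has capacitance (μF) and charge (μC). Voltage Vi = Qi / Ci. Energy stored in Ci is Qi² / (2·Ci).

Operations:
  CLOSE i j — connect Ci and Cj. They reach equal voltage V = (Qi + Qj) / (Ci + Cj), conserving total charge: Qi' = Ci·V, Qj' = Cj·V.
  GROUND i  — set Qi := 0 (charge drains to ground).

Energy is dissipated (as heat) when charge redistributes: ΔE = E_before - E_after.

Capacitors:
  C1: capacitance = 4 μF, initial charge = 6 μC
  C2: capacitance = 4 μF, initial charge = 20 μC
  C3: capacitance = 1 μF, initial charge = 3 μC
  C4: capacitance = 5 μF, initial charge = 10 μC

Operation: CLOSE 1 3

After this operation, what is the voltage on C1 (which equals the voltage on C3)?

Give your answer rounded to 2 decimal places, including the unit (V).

Answer: 1.80 V

Derivation:
Initial: C1(4μF, Q=6μC, V=1.50V), C2(4μF, Q=20μC, V=5.00V), C3(1μF, Q=3μC, V=3.00V), C4(5μF, Q=10μC, V=2.00V)
Op 1: CLOSE 1-3: Q_total=9.00, C_total=5.00, V=1.80; Q1=7.20, Q3=1.80; dissipated=0.900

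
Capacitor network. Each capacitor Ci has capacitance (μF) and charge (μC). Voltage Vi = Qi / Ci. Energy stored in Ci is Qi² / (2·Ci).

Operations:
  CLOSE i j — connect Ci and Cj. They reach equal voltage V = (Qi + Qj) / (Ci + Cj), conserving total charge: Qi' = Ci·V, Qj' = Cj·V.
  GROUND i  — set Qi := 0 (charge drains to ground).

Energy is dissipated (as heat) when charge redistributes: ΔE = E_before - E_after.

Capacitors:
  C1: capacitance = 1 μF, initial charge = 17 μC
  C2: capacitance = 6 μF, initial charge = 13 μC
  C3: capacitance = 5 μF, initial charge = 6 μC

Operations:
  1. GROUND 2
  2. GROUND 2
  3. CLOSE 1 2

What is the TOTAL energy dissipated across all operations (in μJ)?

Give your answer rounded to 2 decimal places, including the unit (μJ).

Answer: 137.94 μJ

Derivation:
Initial: C1(1μF, Q=17μC, V=17.00V), C2(6μF, Q=13μC, V=2.17V), C3(5μF, Q=6μC, V=1.20V)
Op 1: GROUND 2: Q2=0; energy lost=14.083
Op 2: GROUND 2: Q2=0; energy lost=0.000
Op 3: CLOSE 1-2: Q_total=17.00, C_total=7.00, V=2.43; Q1=2.43, Q2=14.57; dissipated=123.857
Total dissipated: 137.940 μJ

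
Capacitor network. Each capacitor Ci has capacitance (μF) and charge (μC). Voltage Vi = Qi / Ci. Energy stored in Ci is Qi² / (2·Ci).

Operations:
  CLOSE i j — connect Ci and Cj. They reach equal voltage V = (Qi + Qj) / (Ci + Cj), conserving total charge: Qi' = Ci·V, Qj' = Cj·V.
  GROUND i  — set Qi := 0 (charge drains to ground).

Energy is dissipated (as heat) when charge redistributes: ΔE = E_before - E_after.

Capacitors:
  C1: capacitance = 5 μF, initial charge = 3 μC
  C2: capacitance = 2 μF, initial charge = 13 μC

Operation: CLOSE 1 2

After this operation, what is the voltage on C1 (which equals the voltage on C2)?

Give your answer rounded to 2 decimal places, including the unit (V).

Answer: 2.29 V

Derivation:
Initial: C1(5μF, Q=3μC, V=0.60V), C2(2μF, Q=13μC, V=6.50V)
Op 1: CLOSE 1-2: Q_total=16.00, C_total=7.00, V=2.29; Q1=11.43, Q2=4.57; dissipated=24.864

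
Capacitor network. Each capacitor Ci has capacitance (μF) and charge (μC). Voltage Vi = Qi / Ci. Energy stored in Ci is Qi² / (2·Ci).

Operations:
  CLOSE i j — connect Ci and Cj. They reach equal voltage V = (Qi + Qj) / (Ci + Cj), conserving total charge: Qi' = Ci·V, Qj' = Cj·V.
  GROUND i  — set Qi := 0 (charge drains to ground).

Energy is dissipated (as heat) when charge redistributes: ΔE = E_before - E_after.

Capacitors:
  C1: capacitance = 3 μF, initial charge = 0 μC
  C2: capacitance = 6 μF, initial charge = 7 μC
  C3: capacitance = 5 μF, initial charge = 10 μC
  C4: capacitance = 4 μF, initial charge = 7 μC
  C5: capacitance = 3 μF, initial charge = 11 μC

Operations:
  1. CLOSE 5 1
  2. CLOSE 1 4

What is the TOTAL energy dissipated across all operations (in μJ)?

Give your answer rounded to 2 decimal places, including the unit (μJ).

Initial: C1(3μF, Q=0μC, V=0.00V), C2(6μF, Q=7μC, V=1.17V), C3(5μF, Q=10μC, V=2.00V), C4(4μF, Q=7μC, V=1.75V), C5(3μF, Q=11μC, V=3.67V)
Op 1: CLOSE 5-1: Q_total=11.00, C_total=6.00, V=1.83; Q5=5.50, Q1=5.50; dissipated=10.083
Op 2: CLOSE 1-4: Q_total=12.50, C_total=7.00, V=1.79; Q1=5.36, Q4=7.14; dissipated=0.006
Total dissipated: 10.089 μJ

Answer: 10.09 μJ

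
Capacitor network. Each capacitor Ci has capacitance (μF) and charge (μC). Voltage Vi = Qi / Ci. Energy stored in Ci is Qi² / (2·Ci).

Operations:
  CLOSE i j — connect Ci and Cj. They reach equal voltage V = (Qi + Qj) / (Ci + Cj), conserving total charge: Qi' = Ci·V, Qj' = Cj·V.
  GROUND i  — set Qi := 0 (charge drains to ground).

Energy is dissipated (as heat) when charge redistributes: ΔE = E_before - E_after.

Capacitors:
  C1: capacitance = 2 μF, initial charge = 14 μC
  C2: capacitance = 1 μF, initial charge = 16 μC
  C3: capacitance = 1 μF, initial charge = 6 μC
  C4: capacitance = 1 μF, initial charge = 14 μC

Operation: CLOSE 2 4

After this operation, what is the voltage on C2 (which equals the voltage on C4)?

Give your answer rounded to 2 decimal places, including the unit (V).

Answer: 15.00 V

Derivation:
Initial: C1(2μF, Q=14μC, V=7.00V), C2(1μF, Q=16μC, V=16.00V), C3(1μF, Q=6μC, V=6.00V), C4(1μF, Q=14μC, V=14.00V)
Op 1: CLOSE 2-4: Q_total=30.00, C_total=2.00, V=15.00; Q2=15.00, Q4=15.00; dissipated=1.000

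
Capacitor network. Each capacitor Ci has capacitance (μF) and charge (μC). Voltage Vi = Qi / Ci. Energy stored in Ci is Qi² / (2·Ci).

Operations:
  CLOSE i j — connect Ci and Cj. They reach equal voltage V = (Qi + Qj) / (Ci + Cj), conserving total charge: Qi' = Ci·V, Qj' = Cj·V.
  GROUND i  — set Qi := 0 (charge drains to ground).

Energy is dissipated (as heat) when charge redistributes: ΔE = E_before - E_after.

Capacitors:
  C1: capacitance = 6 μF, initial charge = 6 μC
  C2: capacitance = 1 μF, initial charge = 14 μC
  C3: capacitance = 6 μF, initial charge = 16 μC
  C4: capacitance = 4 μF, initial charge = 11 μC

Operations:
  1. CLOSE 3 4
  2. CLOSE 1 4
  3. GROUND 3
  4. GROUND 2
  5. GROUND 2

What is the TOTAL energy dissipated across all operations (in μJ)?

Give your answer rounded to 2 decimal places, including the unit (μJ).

Initial: C1(6μF, Q=6μC, V=1.00V), C2(1μF, Q=14μC, V=14.00V), C3(6μF, Q=16μC, V=2.67V), C4(4μF, Q=11μC, V=2.75V)
Op 1: CLOSE 3-4: Q_total=27.00, C_total=10.00, V=2.70; Q3=16.20, Q4=10.80; dissipated=0.008
Op 2: CLOSE 1-4: Q_total=16.80, C_total=10.00, V=1.68; Q1=10.08, Q4=6.72; dissipated=3.468
Op 3: GROUND 3: Q3=0; energy lost=21.870
Op 4: GROUND 2: Q2=0; energy lost=98.000
Op 5: GROUND 2: Q2=0; energy lost=0.000
Total dissipated: 123.346 μJ

Answer: 123.35 μJ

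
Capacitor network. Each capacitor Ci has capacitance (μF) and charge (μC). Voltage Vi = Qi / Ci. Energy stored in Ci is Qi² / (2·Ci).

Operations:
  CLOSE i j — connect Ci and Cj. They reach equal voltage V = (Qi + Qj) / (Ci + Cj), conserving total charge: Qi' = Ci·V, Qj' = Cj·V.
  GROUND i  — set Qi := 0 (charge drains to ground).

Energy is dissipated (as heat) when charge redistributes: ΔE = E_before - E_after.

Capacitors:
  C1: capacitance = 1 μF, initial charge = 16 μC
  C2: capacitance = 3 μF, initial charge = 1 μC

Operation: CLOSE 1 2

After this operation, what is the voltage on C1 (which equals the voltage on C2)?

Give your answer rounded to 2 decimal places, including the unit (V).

Initial: C1(1μF, Q=16μC, V=16.00V), C2(3μF, Q=1μC, V=0.33V)
Op 1: CLOSE 1-2: Q_total=17.00, C_total=4.00, V=4.25; Q1=4.25, Q2=12.75; dissipated=92.042

Answer: 4.25 V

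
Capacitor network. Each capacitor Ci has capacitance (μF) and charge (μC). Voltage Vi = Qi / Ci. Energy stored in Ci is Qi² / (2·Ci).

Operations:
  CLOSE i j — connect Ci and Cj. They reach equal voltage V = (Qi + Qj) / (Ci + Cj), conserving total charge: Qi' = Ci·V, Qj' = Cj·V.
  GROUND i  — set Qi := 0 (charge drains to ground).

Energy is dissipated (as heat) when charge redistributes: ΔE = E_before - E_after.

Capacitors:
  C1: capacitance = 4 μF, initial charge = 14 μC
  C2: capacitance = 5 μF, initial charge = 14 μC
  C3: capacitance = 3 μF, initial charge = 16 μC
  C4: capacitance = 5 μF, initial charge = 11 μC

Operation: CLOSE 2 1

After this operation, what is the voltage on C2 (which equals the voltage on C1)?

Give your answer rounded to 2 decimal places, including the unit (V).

Answer: 3.11 V

Derivation:
Initial: C1(4μF, Q=14μC, V=3.50V), C2(5μF, Q=14μC, V=2.80V), C3(3μF, Q=16μC, V=5.33V), C4(5μF, Q=11μC, V=2.20V)
Op 1: CLOSE 2-1: Q_total=28.00, C_total=9.00, V=3.11; Q2=15.56, Q1=12.44; dissipated=0.544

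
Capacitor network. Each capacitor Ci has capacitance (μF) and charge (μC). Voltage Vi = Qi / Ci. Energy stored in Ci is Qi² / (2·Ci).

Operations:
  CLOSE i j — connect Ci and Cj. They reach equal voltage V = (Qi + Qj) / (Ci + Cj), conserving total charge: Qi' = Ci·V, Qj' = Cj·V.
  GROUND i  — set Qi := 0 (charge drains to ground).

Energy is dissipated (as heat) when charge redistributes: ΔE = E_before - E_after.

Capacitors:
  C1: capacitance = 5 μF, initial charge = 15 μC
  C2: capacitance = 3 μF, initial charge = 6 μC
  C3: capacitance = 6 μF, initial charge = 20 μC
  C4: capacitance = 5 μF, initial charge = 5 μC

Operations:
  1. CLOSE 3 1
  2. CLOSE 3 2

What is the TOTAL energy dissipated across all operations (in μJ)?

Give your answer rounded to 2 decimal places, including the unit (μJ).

Answer: 1.55 μJ

Derivation:
Initial: C1(5μF, Q=15μC, V=3.00V), C2(3μF, Q=6μC, V=2.00V), C3(6μF, Q=20μC, V=3.33V), C4(5μF, Q=5μC, V=1.00V)
Op 1: CLOSE 3-1: Q_total=35.00, C_total=11.00, V=3.18; Q3=19.09, Q1=15.91; dissipated=0.152
Op 2: CLOSE 3-2: Q_total=25.09, C_total=9.00, V=2.79; Q3=16.73, Q2=8.36; dissipated=1.397
Total dissipated: 1.548 μJ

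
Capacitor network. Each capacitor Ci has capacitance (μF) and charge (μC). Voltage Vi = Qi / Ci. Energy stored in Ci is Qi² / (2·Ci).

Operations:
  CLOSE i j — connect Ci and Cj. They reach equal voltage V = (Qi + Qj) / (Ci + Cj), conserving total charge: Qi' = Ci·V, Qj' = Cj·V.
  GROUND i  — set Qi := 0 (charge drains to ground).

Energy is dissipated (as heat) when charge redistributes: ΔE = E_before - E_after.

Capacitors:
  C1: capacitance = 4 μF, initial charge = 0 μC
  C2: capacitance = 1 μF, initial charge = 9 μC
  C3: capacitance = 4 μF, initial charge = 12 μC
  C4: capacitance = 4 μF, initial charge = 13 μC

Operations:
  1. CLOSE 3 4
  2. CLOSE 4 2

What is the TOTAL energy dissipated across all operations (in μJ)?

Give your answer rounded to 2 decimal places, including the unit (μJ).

Answer: 13.87 μJ

Derivation:
Initial: C1(4μF, Q=0μC, V=0.00V), C2(1μF, Q=9μC, V=9.00V), C3(4μF, Q=12μC, V=3.00V), C4(4μF, Q=13μC, V=3.25V)
Op 1: CLOSE 3-4: Q_total=25.00, C_total=8.00, V=3.12; Q3=12.50, Q4=12.50; dissipated=0.062
Op 2: CLOSE 4-2: Q_total=21.50, C_total=5.00, V=4.30; Q4=17.20, Q2=4.30; dissipated=13.806
Total dissipated: 13.869 μJ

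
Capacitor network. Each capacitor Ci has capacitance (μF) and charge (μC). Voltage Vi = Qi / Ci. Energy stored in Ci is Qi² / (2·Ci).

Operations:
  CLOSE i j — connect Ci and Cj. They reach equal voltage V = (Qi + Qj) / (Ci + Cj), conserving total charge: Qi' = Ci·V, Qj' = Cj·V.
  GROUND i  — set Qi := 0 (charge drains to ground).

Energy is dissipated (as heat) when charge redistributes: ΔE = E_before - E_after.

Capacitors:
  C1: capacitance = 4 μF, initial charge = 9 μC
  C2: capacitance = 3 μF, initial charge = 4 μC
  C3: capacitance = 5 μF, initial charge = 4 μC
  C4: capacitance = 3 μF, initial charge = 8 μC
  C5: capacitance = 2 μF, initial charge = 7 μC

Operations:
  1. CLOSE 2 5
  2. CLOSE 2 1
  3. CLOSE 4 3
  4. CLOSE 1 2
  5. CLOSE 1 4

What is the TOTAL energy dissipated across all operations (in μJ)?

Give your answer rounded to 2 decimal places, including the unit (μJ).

Answer: 6.54 μJ

Derivation:
Initial: C1(4μF, Q=9μC, V=2.25V), C2(3μF, Q=4μC, V=1.33V), C3(5μF, Q=4μC, V=0.80V), C4(3μF, Q=8μC, V=2.67V), C5(2μF, Q=7μC, V=3.50V)
Op 1: CLOSE 2-5: Q_total=11.00, C_total=5.00, V=2.20; Q2=6.60, Q5=4.40; dissipated=2.817
Op 2: CLOSE 2-1: Q_total=15.60, C_total=7.00, V=2.23; Q2=6.69, Q1=8.91; dissipated=0.002
Op 3: CLOSE 4-3: Q_total=12.00, C_total=8.00, V=1.50; Q4=4.50, Q3=7.50; dissipated=3.267
Op 4: CLOSE 1-2: Q_total=15.60, C_total=7.00, V=2.23; Q1=8.91, Q2=6.69; dissipated=0.000
Op 5: CLOSE 1-4: Q_total=13.41, C_total=7.00, V=1.92; Q1=7.67, Q4=5.75; dissipated=0.455
Total dissipated: 6.540 μJ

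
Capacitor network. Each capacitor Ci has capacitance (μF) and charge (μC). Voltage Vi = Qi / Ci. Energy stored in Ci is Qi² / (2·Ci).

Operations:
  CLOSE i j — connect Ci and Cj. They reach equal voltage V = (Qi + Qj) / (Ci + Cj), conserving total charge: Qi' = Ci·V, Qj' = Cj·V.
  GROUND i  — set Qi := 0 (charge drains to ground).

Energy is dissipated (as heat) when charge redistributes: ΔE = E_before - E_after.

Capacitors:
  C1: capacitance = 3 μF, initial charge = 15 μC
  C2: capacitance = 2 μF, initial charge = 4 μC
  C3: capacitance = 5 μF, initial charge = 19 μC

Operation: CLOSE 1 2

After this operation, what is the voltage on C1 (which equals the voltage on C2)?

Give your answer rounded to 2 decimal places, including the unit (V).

Initial: C1(3μF, Q=15μC, V=5.00V), C2(2μF, Q=4μC, V=2.00V), C3(5μF, Q=19μC, V=3.80V)
Op 1: CLOSE 1-2: Q_total=19.00, C_total=5.00, V=3.80; Q1=11.40, Q2=7.60; dissipated=5.400

Answer: 3.80 V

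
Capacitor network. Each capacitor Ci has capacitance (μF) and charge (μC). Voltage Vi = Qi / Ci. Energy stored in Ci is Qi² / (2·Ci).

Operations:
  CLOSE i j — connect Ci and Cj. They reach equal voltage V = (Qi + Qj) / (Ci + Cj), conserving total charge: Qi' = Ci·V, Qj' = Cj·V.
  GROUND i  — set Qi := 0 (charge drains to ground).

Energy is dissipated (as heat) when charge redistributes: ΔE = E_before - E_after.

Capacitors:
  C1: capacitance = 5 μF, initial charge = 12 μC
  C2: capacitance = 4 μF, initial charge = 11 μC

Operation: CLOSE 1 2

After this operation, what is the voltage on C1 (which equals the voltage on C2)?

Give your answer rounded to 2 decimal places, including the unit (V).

Initial: C1(5μF, Q=12μC, V=2.40V), C2(4μF, Q=11μC, V=2.75V)
Op 1: CLOSE 1-2: Q_total=23.00, C_total=9.00, V=2.56; Q1=12.78, Q2=10.22; dissipated=0.136

Answer: 2.56 V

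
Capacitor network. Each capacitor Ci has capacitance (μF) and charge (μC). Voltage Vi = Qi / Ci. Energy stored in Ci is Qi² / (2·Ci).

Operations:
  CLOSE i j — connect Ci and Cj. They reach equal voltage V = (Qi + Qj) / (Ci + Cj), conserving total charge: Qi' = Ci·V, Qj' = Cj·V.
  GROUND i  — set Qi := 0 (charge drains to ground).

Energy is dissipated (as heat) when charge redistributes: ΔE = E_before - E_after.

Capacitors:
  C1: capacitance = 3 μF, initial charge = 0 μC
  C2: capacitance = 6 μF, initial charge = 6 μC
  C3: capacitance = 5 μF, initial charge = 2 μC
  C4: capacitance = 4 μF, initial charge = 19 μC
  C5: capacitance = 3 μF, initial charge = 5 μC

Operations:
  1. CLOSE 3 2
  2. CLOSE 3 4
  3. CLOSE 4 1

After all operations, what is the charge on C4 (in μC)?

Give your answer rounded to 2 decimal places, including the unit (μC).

Answer: 5.75 μC

Derivation:
Initial: C1(3μF, Q=0μC, V=0.00V), C2(6μF, Q=6μC, V=1.00V), C3(5μF, Q=2μC, V=0.40V), C4(4μF, Q=19μC, V=4.75V), C5(3μF, Q=5μC, V=1.67V)
Op 1: CLOSE 3-2: Q_total=8.00, C_total=11.00, V=0.73; Q3=3.64, Q2=4.36; dissipated=0.491
Op 2: CLOSE 3-4: Q_total=22.64, C_total=9.00, V=2.52; Q3=12.58, Q4=10.06; dissipated=17.980
Op 3: CLOSE 4-1: Q_total=10.06, C_total=7.00, V=1.44; Q4=5.75, Q1=4.31; dissipated=5.422
Final charges: Q1=4.31, Q2=4.36, Q3=12.58, Q4=5.75, Q5=5.00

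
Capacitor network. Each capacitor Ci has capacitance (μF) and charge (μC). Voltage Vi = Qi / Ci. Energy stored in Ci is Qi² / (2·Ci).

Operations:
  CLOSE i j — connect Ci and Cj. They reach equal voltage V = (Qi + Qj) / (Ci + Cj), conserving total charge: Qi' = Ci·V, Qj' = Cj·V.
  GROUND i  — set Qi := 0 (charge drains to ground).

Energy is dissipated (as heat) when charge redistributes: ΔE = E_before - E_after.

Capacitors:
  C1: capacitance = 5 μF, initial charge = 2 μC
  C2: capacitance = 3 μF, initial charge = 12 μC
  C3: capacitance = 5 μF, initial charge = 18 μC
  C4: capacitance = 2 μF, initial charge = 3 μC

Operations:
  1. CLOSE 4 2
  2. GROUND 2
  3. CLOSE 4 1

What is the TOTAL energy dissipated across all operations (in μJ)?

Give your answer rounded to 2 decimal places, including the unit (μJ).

Answer: 22.08 μJ

Derivation:
Initial: C1(5μF, Q=2μC, V=0.40V), C2(3μF, Q=12μC, V=4.00V), C3(5μF, Q=18μC, V=3.60V), C4(2μF, Q=3μC, V=1.50V)
Op 1: CLOSE 4-2: Q_total=15.00, C_total=5.00, V=3.00; Q4=6.00, Q2=9.00; dissipated=3.750
Op 2: GROUND 2: Q2=0; energy lost=13.500
Op 3: CLOSE 4-1: Q_total=8.00, C_total=7.00, V=1.14; Q4=2.29, Q1=5.71; dissipated=4.829
Total dissipated: 22.079 μJ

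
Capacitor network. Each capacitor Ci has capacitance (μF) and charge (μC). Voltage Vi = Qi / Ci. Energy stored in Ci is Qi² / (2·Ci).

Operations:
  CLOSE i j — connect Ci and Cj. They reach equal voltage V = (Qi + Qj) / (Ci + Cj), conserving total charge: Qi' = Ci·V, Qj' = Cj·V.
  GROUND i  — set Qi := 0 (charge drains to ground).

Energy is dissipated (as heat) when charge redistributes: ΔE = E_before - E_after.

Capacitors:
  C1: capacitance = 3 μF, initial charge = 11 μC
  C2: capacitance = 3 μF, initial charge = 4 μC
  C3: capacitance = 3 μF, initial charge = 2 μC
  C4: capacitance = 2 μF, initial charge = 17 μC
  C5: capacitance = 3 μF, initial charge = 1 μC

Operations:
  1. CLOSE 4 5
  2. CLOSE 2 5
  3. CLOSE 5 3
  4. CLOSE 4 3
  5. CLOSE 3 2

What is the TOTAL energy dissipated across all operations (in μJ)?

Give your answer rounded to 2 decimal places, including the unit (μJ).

Answer: 48.79 μJ

Derivation:
Initial: C1(3μF, Q=11μC, V=3.67V), C2(3μF, Q=4μC, V=1.33V), C3(3μF, Q=2μC, V=0.67V), C4(2μF, Q=17μC, V=8.50V), C5(3μF, Q=1μC, V=0.33V)
Op 1: CLOSE 4-5: Q_total=18.00, C_total=5.00, V=3.60; Q4=7.20, Q5=10.80; dissipated=40.017
Op 2: CLOSE 2-5: Q_total=14.80, C_total=6.00, V=2.47; Q2=7.40, Q5=7.40; dissipated=3.853
Op 3: CLOSE 5-3: Q_total=9.40, C_total=6.00, V=1.57; Q5=4.70, Q3=4.70; dissipated=2.430
Op 4: CLOSE 4-3: Q_total=11.90, C_total=5.00, V=2.38; Q4=4.76, Q3=7.14; dissipated=2.481
Op 5: CLOSE 3-2: Q_total=14.54, C_total=6.00, V=2.42; Q3=7.27, Q2=7.27; dissipated=0.006
Total dissipated: 48.786 μJ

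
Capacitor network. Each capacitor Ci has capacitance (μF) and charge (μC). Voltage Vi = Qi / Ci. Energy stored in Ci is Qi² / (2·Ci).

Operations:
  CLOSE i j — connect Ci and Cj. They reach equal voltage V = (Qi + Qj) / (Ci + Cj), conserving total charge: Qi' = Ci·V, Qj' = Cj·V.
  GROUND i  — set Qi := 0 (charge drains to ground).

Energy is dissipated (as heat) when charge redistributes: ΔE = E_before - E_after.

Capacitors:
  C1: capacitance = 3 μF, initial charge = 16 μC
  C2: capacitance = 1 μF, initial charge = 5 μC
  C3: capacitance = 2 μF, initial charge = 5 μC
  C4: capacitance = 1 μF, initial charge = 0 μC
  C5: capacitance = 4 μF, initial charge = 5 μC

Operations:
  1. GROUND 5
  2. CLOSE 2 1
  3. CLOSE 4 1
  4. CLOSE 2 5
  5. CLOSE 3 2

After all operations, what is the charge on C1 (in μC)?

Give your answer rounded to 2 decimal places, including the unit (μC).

Answer: 11.81 μC

Derivation:
Initial: C1(3μF, Q=16μC, V=5.33V), C2(1μF, Q=5μC, V=5.00V), C3(2μF, Q=5μC, V=2.50V), C4(1μF, Q=0μC, V=0.00V), C5(4μF, Q=5μC, V=1.25V)
Op 1: GROUND 5: Q5=0; energy lost=3.125
Op 2: CLOSE 2-1: Q_total=21.00, C_total=4.00, V=5.25; Q2=5.25, Q1=15.75; dissipated=0.042
Op 3: CLOSE 4-1: Q_total=15.75, C_total=4.00, V=3.94; Q4=3.94, Q1=11.81; dissipated=10.336
Op 4: CLOSE 2-5: Q_total=5.25, C_total=5.00, V=1.05; Q2=1.05, Q5=4.20; dissipated=11.025
Op 5: CLOSE 3-2: Q_total=6.05, C_total=3.00, V=2.02; Q3=4.03, Q2=2.02; dissipated=0.701
Final charges: Q1=11.81, Q2=2.02, Q3=4.03, Q4=3.94, Q5=4.20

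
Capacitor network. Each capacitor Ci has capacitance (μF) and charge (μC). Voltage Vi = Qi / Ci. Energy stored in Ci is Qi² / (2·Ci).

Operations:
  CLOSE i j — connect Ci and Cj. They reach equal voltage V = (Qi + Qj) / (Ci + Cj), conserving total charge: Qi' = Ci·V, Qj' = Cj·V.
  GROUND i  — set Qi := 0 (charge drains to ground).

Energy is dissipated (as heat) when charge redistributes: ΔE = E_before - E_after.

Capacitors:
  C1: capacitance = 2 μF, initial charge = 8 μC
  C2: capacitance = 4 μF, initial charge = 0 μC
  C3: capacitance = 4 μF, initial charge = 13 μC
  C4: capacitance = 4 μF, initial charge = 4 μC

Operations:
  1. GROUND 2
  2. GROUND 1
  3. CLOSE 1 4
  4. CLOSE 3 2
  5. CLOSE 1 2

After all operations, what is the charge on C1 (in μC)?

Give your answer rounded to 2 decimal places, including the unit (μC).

Answer: 2.61 μC

Derivation:
Initial: C1(2μF, Q=8μC, V=4.00V), C2(4μF, Q=0μC, V=0.00V), C3(4μF, Q=13μC, V=3.25V), C4(4μF, Q=4μC, V=1.00V)
Op 1: GROUND 2: Q2=0; energy lost=0.000
Op 2: GROUND 1: Q1=0; energy lost=16.000
Op 3: CLOSE 1-4: Q_total=4.00, C_total=6.00, V=0.67; Q1=1.33, Q4=2.67; dissipated=0.667
Op 4: CLOSE 3-2: Q_total=13.00, C_total=8.00, V=1.62; Q3=6.50, Q2=6.50; dissipated=10.562
Op 5: CLOSE 1-2: Q_total=7.83, C_total=6.00, V=1.31; Q1=2.61, Q2=5.22; dissipated=0.612
Final charges: Q1=2.61, Q2=5.22, Q3=6.50, Q4=2.67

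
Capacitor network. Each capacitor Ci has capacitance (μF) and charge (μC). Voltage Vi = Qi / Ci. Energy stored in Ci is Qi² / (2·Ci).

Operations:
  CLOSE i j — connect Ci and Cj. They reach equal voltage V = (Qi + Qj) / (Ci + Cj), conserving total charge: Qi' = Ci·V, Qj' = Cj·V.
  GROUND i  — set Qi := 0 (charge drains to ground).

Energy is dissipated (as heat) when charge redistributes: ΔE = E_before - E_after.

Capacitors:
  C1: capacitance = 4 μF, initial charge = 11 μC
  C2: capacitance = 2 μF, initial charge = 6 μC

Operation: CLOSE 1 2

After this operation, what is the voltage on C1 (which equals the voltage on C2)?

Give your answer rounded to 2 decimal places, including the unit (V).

Initial: C1(4μF, Q=11μC, V=2.75V), C2(2μF, Q=6μC, V=3.00V)
Op 1: CLOSE 1-2: Q_total=17.00, C_total=6.00, V=2.83; Q1=11.33, Q2=5.67; dissipated=0.042

Answer: 2.83 V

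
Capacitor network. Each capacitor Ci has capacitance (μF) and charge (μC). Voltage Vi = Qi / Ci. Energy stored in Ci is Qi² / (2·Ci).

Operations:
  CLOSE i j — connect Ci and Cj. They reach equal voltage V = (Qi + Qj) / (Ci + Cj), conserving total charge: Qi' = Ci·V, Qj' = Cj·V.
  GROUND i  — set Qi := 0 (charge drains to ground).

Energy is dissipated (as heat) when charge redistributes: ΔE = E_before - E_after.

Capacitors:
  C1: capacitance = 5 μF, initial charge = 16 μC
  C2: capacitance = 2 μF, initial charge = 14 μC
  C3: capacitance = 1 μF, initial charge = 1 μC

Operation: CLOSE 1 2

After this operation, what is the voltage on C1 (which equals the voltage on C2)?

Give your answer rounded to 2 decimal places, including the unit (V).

Answer: 4.29 V

Derivation:
Initial: C1(5μF, Q=16μC, V=3.20V), C2(2μF, Q=14μC, V=7.00V), C3(1μF, Q=1μC, V=1.00V)
Op 1: CLOSE 1-2: Q_total=30.00, C_total=7.00, V=4.29; Q1=21.43, Q2=8.57; dissipated=10.314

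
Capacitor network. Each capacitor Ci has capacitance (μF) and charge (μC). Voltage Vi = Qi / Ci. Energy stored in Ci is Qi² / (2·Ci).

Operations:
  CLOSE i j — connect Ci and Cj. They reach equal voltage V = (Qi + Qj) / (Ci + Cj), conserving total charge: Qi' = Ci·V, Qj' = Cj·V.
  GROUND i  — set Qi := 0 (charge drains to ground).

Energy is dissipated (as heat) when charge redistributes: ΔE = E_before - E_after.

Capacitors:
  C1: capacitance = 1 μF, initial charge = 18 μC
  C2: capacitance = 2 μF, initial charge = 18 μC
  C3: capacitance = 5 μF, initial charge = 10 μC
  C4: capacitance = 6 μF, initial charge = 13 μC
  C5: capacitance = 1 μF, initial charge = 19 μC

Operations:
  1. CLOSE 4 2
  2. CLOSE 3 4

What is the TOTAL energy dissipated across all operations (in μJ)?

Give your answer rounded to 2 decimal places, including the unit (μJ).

Answer: 39.81 μJ

Derivation:
Initial: C1(1μF, Q=18μC, V=18.00V), C2(2μF, Q=18μC, V=9.00V), C3(5μF, Q=10μC, V=2.00V), C4(6μF, Q=13μC, V=2.17V), C5(1μF, Q=19μC, V=19.00V)
Op 1: CLOSE 4-2: Q_total=31.00, C_total=8.00, V=3.88; Q4=23.25, Q2=7.75; dissipated=35.021
Op 2: CLOSE 3-4: Q_total=33.25, C_total=11.00, V=3.02; Q3=15.11, Q4=18.14; dissipated=4.794
Total dissipated: 39.815 μJ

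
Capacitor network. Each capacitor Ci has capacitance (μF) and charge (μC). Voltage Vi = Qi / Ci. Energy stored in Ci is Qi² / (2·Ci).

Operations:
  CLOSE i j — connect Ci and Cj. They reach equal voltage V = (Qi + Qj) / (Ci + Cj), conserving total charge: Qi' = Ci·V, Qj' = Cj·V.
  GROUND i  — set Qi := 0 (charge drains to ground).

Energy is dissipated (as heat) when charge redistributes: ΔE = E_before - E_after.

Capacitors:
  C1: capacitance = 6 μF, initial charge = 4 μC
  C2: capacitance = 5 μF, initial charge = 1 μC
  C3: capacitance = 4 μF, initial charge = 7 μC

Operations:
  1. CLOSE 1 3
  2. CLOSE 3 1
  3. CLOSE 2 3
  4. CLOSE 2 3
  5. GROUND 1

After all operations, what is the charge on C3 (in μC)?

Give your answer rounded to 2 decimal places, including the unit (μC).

Answer: 2.40 μC

Derivation:
Initial: C1(6μF, Q=4μC, V=0.67V), C2(5μF, Q=1μC, V=0.20V), C3(4μF, Q=7μC, V=1.75V)
Op 1: CLOSE 1-3: Q_total=11.00, C_total=10.00, V=1.10; Q1=6.60, Q3=4.40; dissipated=1.408
Op 2: CLOSE 3-1: Q_total=11.00, C_total=10.00, V=1.10; Q3=4.40, Q1=6.60; dissipated=0.000
Op 3: CLOSE 2-3: Q_total=5.40, C_total=9.00, V=0.60; Q2=3.00, Q3=2.40; dissipated=0.900
Op 4: CLOSE 2-3: Q_total=5.40, C_total=9.00, V=0.60; Q2=3.00, Q3=2.40; dissipated=0.000
Op 5: GROUND 1: Q1=0; energy lost=3.630
Final charges: Q1=0.00, Q2=3.00, Q3=2.40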